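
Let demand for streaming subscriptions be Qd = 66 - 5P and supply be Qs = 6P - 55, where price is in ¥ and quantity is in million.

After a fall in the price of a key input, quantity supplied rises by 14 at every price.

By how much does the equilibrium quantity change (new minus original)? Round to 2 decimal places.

Initially, 66 - 5P = 6P - 55, so 121 = 11P and P = 11, Q = 11.
The new curves are Qd = 66 - 5P (demand) and Qs = 6P - 41 (supply).
Clearing the new market: 66 - 5P = 6P - 41, so P = 107/11 ≈ 9.7273 and Q = 191/11 ≈ 17.3636.
ΔQ = 17.3636 − 11 = +6.36.

+6.36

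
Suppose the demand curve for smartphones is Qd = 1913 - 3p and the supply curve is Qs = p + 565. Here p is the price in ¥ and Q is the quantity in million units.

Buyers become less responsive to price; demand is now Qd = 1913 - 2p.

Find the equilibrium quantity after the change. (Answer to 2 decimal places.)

1014.33

Initially, 1913 - 3p = p + 565, so 1348 = 4p and p = 337, Q = 902.
The shock moves the curves to Qd = 1913 - 2p and Qs = p + 565.
New equilibrium: 1913 - 2p = p + 565 ⇒ 1348 = 3p ⇒ p = 1348/3 ≈ 449.3333, Q = 3043/3 ≈ 1014.3333.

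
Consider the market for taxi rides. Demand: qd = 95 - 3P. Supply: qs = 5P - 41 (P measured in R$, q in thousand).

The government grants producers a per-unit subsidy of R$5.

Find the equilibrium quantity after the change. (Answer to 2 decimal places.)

Initially, 95 - 3P = 5P - 41, so 136 = 8P and P = 17, q = 44.
Since sellers receive the price plus the subsidy, the effective supply curve becomes qs = 5P - 16.
Setting them equal: 95 - 3P = 5P - 16 → 111 = 8P, so P = 13.875 and q = 53.375.

53.38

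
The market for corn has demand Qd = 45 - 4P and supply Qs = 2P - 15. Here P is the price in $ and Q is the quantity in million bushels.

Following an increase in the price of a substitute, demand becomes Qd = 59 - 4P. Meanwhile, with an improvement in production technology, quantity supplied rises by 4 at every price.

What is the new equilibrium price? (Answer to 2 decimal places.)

Original equilibrium: 45 - 4P = 2P - 15 gives 60 = 6P, so P = 10 and Q = 5.
The new curves are Qd = 59 - 4P (demand) and Qs = 2P - 11 (supply).
Setting them equal: 59 - 4P = 2P - 11 → 70 = 6P, so P = 35/3 ≈ 11.6667 and Q = 37/3 ≈ 12.3333.

11.67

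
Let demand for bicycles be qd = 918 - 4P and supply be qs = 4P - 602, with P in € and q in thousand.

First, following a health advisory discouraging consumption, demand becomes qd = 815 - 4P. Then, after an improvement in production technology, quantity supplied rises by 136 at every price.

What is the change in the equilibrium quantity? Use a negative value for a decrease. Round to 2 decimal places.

+16.50

Solve the original market: 918 - 4P = 4P - 602, hence P = 190 and q = 158.
With the change applied: demand qd = 815 - 4P, supply qs = 4P - 466.
Equate the new curves: 815 - 4P = 4P - 466, giving 1281 = 8P, P = 160.125, q = 174.5.
Δq = 174.5 − 158 = +16.50.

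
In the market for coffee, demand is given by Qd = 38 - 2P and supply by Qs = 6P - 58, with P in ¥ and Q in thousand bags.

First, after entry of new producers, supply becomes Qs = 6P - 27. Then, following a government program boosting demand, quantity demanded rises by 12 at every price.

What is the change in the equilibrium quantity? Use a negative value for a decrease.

Before the shock: 38 - 2P = 6P - 58 ⇒ 96 = 8P ⇒ P = 12, Q = 14.
After the shift, demand is Qd = 50 - 2P and supply is Qs = 6P - 27.
New equilibrium: 50 - 2P = 6P - 27 ⇒ 77 = 8P ⇒ P = 9.625, Q = 30.75.
ΔQ = 30.75 − 14 = +16.75.

+16.75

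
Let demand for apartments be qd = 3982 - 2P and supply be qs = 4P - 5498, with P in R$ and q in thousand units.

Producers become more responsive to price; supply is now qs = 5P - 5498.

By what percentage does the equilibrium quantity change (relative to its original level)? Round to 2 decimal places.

Original equilibrium: 3982 - 2P = 4P - 5498 gives 9480 = 6P, so P = 1580 and q = 822.
With the change applied: demand qd = 3982 - 2P, supply qs = 5P - 5498.
Clearing the new market: 3982 - 2P = 5P - 5498, so P = 9480/7 ≈ 1354.2857 and q = 8914/7 ≈ 1273.4286.
%Δq = (1273.4286 − 822) / 822 × 100 = +54.92%.

+54.92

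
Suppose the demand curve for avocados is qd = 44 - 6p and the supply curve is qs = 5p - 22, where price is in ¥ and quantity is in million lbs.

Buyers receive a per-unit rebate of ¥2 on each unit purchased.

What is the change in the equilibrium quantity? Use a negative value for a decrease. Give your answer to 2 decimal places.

Before the shock: 44 - 6p = 5p - 22 ⇒ 66 = 11p ⇒ p = 6, q = 8.
Since buyers' out-of-pocket price is the market price minus the rebate, the effective demand curve becomes qd = 56 - 6p.
Clearing the new market: 56 - 6p = 5p - 22, so p = 78/11 ≈ 7.0909 and q = 148/11 ≈ 13.4545.
Δq = 13.4545 − 8 = +5.45.

+5.45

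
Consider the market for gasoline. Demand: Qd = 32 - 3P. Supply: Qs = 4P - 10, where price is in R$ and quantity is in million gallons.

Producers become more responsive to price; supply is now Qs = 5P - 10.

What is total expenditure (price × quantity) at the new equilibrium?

85.3125

Original equilibrium: 32 - 3P = 4P - 10 gives 42 = 7P, so P = 6 and Q = 14.
After the shift, demand is Qd = 32 - 3P and supply is Qs = 5P - 10.
Equate the new curves: 32 - 3P = 5P - 10, giving 42 = 8P, P = 5.25, Q = 16.25.
New expenditure = 5.25 × 16.25 = 85.3125.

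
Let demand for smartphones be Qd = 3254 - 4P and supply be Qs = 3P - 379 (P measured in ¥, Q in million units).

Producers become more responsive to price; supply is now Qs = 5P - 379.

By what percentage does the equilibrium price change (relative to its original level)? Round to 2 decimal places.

-22.22

Original equilibrium: 3254 - 4P = 3P - 379 gives 3633 = 7P, so P = 519 and Q = 1178.
The new curves are Qd = 3254 - 4P (demand) and Qs = 5P - 379 (supply).
Clearing the new market: 3254 - 4P = 5P - 379, so P = 1211/3 ≈ 403.6667 and Q = 4918/3 ≈ 1639.3333.
%ΔP = (403.6667 − 519) / 519 × 100 = -22.22%.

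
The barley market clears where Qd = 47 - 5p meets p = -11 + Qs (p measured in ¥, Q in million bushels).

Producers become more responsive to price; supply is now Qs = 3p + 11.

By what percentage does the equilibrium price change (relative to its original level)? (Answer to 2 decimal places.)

Solve the original market: 47 - 5p = p + 11, hence p = 6 and Q = 17.
The new curves are Qd = 47 - 5p (demand) and Qs = 3p + 11 (supply).
Equate the new curves: 47 - 5p = 3p + 11, giving 36 = 8p, p = 4.5, Q = 24.5.
%Δp = (4.5 − 6) / 6 × 100 = -25.00%.

-25.00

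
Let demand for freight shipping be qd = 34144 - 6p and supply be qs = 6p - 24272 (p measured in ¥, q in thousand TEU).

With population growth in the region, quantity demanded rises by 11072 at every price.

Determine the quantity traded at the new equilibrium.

10472

Solve the original market: 34144 - 6p = 6p - 24272, hence p = 4868 and q = 4936.
After the shift, demand is qd = 45216 - 6p and supply is qs = 6p - 24272.
New equilibrium: 45216 - 6p = 6p - 24272 ⇒ 69488 = 12p ⇒ p = 17372/3 ≈ 5790.6667, q = 10472.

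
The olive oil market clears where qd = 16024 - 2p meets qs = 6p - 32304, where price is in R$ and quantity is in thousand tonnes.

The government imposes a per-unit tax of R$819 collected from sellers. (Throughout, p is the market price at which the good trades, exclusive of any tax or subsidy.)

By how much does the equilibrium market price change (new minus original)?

Original equilibrium: 16024 - 2p = 6p - 32304 gives 48328 = 8p, so p = 6041 and q = 3942.
Since sellers keep the price net of the tax, the effective supply curve becomes qs = 6p - 37218.
New equilibrium: 16024 - 2p = 6p - 37218 ⇒ 53242 = 8p ⇒ p = 6655.25, q = 2713.5.
Δp = 6655.25 − 6041 = +614.25.

+614.25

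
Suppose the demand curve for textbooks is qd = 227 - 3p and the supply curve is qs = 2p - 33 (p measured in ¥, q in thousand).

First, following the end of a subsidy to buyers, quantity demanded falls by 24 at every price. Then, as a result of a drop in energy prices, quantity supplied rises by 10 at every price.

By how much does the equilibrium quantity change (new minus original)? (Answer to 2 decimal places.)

Original equilibrium: 227 - 3p = 2p - 33 gives 260 = 5p, so p = 52 and q = 71.
The new curves are qd = 203 - 3p (demand) and qs = 2p - 23 (supply).
New equilibrium: 203 - 3p = 2p - 23 ⇒ 226 = 5p ⇒ p = 45.2, q = 67.4.
Δq = 67.4 − 71 = -3.60.

-3.60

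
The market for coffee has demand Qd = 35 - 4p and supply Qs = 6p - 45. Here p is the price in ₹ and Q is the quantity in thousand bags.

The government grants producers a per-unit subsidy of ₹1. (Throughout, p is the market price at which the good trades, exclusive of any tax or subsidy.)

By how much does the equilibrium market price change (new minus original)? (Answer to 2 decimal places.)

Original equilibrium: 35 - 4p = 6p - 45 gives 80 = 10p, so p = 8 and Q = 3.
Since sellers receive the price plus the subsidy, the effective supply curve becomes Qs = 6p - 39.
Equate the new curves: 35 - 4p = 6p - 39, giving 74 = 10p, p = 7.4, Q = 5.4.
Δp = 7.4 − 8 = -0.60.

-0.60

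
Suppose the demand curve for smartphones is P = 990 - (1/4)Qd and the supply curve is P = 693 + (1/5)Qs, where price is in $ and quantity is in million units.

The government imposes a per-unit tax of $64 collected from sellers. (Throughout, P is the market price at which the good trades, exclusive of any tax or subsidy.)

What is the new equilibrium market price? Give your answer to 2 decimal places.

Original equilibrium: 3960 - 4P = 5P - 3465 gives 7425 = 9P, so P = 825 and Q = 660.
Since sellers keep the price net of the tax, the effective supply curve becomes Qs = 5P - 3785.
New equilibrium: 3960 - 4P = 5P - 3785 ⇒ 7745 = 9P ⇒ P = 7745/9 ≈ 860.5556, Q = 4660/9 ≈ 517.7778.

860.56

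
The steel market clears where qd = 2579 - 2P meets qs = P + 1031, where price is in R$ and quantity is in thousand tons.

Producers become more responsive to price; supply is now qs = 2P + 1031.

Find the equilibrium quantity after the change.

1805

Solve the original market: 2579 - 2P = P + 1031, hence P = 516 and q = 1547.
After the shift, demand is qd = 2579 - 2P and supply is qs = 2P + 1031.
New equilibrium: 2579 - 2P = 2P + 1031 ⇒ 1548 = 4P ⇒ P = 387, q = 1805.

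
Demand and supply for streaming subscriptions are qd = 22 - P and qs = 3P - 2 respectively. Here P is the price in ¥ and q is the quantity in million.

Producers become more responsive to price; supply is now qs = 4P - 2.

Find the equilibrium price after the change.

Before the shock: 22 - P = 3P - 2 ⇒ 24 = 4P ⇒ P = 6, q = 16.
The new curves are qd = 22 - P (demand) and qs = 4P - 2 (supply).
New equilibrium: 22 - P = 4P - 2 ⇒ 24 = 5P ⇒ P = 4.8, q = 17.2.

4.8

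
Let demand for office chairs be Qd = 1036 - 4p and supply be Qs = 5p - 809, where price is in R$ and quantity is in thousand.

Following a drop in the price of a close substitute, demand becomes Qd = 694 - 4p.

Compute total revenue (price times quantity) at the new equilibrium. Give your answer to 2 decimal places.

4342.00

Before the shock: 1036 - 4p = 5p - 809 ⇒ 1845 = 9p ⇒ p = 205, Q = 216.
The shock moves the curves to Qd = 694 - 4p and Qs = 5p - 809.
Setting them equal: 694 - 4p = 5p - 809 → 1503 = 9p, so p = 167 and Q = 26.
New expenditure = 167 × 26 = 4342.00.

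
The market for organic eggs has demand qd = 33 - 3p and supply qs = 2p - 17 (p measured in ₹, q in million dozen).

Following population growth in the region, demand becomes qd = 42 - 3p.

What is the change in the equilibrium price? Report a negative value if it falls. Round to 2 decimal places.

+1.80

Before the shock: 33 - 3p = 2p - 17 ⇒ 50 = 5p ⇒ p = 10, q = 3.
The new curves are qd = 42 - 3p (demand) and qs = 2p - 17 (supply).
Equate the new curves: 42 - 3p = 2p - 17, giving 59 = 5p, p = 11.8, q = 6.6.
Δp = 11.8 − 10 = +1.80.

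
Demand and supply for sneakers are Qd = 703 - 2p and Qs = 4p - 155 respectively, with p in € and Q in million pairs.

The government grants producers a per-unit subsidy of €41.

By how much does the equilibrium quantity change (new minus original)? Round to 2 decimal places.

+54.67

Solve the original market: 703 - 2p = 4p - 155, hence p = 143 and Q = 417.
Since sellers receive the price plus the subsidy, the effective supply curve becomes Qs = 4p + 9.
Clearing the new market: 703 - 2p = 4p + 9, so p = 347/3 ≈ 115.6667 and Q = 1415/3 ≈ 471.6667.
ΔQ = 471.6667 − 417 = +54.67.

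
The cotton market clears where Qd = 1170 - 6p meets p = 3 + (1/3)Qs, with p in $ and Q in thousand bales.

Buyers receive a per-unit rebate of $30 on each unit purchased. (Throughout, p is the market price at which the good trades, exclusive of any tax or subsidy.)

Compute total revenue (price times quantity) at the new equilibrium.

Initially, 1170 - 6p = 3p - 9, so 1179 = 9p and p = 131, Q = 384.
Since buyers' out-of-pocket price is the market price minus the rebate, the effective demand curve becomes Qd = 1350 - 6p.
Equate the new curves: 1350 - 6p = 3p - 9, giving 1359 = 9p, p = 151, Q = 444.
New expenditure = 151 × 444 = 67044.

67044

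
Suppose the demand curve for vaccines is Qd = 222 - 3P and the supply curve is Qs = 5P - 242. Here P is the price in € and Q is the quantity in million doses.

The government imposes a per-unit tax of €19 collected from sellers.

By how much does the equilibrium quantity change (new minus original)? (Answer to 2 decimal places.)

-35.63

Solve the original market: 222 - 3P = 5P - 242, hence P = 58 and Q = 48.
Since sellers keep the price net of the tax, the effective supply curve becomes Qs = 5P - 337.
New equilibrium: 222 - 3P = 5P - 337 ⇒ 559 = 8P ⇒ P = 69.875, Q = 12.375.
ΔQ = 12.375 − 48 = -35.63.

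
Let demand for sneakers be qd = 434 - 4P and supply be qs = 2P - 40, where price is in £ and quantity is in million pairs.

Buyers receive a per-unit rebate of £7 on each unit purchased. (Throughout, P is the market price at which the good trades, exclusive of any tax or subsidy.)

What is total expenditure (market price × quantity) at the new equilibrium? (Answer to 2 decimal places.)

10653.56

Solve the original market: 434 - 4P = 2P - 40, hence P = 79 and q = 118.
Since buyers' out-of-pocket price is the market price minus the rebate, the effective demand curve becomes qd = 462 - 4P.
New equilibrium: 462 - 4P = 2P - 40 ⇒ 502 = 6P ⇒ P = 251/3 ≈ 83.6667, q = 382/3 ≈ 127.3333.
New expenditure = 83.6667 × 127.3333 = 10653.56.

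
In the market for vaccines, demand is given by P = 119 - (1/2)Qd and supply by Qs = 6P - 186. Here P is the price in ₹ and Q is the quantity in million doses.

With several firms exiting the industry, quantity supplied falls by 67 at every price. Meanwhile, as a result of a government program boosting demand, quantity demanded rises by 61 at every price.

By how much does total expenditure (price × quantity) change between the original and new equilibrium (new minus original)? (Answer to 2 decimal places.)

Solve the original market: 238 - 2P = 6P - 186, hence P = 53 and Q = 132.
The new curves are Qd = 299 - 2P (demand) and Qs = 6P - 253 (supply).
Setting them equal: 299 - 2P = 6P - 253 → 552 = 8P, so P = 69 and Q = 161.
Expenditure moves from 53×132 = 6996 to 69×161 = 11109; change = +4113.00.

+4113.00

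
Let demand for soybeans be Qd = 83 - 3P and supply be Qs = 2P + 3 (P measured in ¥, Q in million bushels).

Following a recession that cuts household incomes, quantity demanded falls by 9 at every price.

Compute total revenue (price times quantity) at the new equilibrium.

445.88

Original equilibrium: 83 - 3P = 2P + 3 gives 80 = 5P, so P = 16 and Q = 35.
The new curves are Qd = 74 - 3P (demand) and Qs = 2P + 3 (supply).
New equilibrium: 74 - 3P = 2P + 3 ⇒ 71 = 5P ⇒ P = 14.2, Q = 31.4.
New expenditure = 14.2 × 31.4 = 445.88.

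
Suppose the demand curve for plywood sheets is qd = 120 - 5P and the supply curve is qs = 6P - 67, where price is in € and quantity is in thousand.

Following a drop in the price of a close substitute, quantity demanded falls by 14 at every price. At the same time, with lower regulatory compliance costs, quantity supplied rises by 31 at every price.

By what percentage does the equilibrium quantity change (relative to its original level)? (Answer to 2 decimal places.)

+18.44

Before the shock: 120 - 5P = 6P - 67 ⇒ 187 = 11P ⇒ P = 17, q = 35.
The shock moves the curves to qd = 106 - 5P and qs = 6P - 36.
Equate the new curves: 106 - 5P = 6P - 36, giving 142 = 11P, P = 142/11 ≈ 12.9091, q = 456/11 ≈ 41.4545.
%Δq = (41.4545 − 35) / 35 × 100 = +18.44%.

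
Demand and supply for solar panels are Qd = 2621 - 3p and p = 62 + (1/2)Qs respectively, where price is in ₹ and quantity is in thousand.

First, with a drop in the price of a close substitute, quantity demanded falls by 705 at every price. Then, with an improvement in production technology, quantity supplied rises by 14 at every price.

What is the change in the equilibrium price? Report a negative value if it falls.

Original equilibrium: 2621 - 3p = 2p - 124 gives 2745 = 5p, so p = 549 and Q = 974.
With the change applied: demand Qd = 1916 - 3p, supply Qs = 2p - 110.
Equate the new curves: 1916 - 3p = 2p - 110, giving 2026 = 5p, p = 405.2, Q = 700.4.
Δp = 405.2 − 549 = -143.8.

-143.8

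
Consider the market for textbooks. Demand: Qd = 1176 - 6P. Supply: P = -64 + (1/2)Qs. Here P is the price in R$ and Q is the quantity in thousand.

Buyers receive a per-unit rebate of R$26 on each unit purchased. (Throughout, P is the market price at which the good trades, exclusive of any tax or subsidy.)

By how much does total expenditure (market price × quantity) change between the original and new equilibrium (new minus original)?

Initially, 1176 - 6P = 2P + 128, so 1048 = 8P and P = 131, Q = 390.
Since buyers' out-of-pocket price is the market price minus the rebate, the effective demand curve becomes Qd = 1332 - 6P.
Equate the new curves: 1332 - 6P = 2P + 128, giving 1204 = 8P, P = 150.5, Q = 429.
Expenditure moves from 131×390 = 51090 to 150.5×429 = 64564.5; change = +13474.5.

+13474.5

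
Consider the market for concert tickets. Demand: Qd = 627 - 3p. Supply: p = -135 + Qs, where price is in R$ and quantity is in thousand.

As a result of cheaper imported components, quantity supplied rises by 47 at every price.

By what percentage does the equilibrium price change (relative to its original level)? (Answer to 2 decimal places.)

-9.55

Solve the original market: 627 - 3p = p + 135, hence p = 123 and Q = 258.
The shock moves the curves to Qd = 627 - 3p and Qs = p + 182.
Setting them equal: 627 - 3p = p + 182 → 445 = 4p, so p = 111.25 and Q = 293.25.
%Δp = (111.25 − 123) / 123 × 100 = -9.55%.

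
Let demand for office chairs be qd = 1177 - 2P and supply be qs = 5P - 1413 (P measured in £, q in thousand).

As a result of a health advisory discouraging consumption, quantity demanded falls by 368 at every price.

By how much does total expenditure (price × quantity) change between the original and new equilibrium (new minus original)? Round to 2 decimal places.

-106412.08

Initially, 1177 - 2P = 5P - 1413, so 2590 = 7P and P = 370, q = 437.
After the shift, demand is qd = 809 - 2P and supply is qs = 5P - 1413.
Equate the new curves: 809 - 2P = 5P - 1413, giving 2222 = 7P, P = 2222/7 ≈ 317.4286, q = 1219/7 ≈ 174.1429.
Expenditure moves from 370×437 = 161690 to 317.4286×174.1429 = 55277.9184; change = -106412.08.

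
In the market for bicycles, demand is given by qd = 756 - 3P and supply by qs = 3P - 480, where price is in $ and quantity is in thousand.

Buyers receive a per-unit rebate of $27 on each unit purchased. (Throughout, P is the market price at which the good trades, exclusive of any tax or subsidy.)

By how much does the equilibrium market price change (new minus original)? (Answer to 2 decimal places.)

+13.50

Before the shock: 756 - 3P = 3P - 480 ⇒ 1236 = 6P ⇒ P = 206, q = 138.
Since buyers' out-of-pocket price is the market price minus the rebate, the effective demand curve becomes qd = 837 - 3P.
New equilibrium: 837 - 3P = 3P - 480 ⇒ 1317 = 6P ⇒ P = 219.5, q = 178.5.
ΔP = 219.5 − 206 = +13.50.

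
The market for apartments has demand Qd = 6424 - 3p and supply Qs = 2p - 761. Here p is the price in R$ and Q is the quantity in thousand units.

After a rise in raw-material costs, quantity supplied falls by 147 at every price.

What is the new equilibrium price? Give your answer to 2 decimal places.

Before the shock: 6424 - 3p = 2p - 761 ⇒ 7185 = 5p ⇒ p = 1437, Q = 2113.
The shock moves the curves to Qd = 6424 - 3p and Qs = 2p - 908.
Clearing the new market: 6424 - 3p = 2p - 908, so p = 1466.4 and Q = 2024.8.

1466.40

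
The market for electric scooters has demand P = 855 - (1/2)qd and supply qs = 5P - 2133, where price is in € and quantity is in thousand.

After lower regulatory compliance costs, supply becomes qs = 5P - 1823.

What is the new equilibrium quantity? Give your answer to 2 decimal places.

Original equilibrium: 1710 - 2P = 5P - 2133 gives 3843 = 7P, so P = 549 and q = 612.
With the change applied: demand qd = 1710 - 2P, supply qs = 5P - 1823.
Clearing the new market: 1710 - 2P = 5P - 1823, so P = 3533/7 ≈ 504.7143 and q = 4904/7 ≈ 700.5714.

700.57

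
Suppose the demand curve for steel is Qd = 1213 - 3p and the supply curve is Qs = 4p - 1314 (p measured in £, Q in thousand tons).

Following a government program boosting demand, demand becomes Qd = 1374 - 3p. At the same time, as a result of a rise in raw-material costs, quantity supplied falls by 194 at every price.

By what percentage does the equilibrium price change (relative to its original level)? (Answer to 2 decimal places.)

+14.05

Initially, 1213 - 3p = 4p - 1314, so 2527 = 7p and p = 361, Q = 130.
The shock moves the curves to Qd = 1374 - 3p and Qs = 4p - 1508.
Equate the new curves: 1374 - 3p = 4p - 1508, giving 2882 = 7p, p = 2882/7 ≈ 411.7143, Q = 972/7 ≈ 138.8571.
%Δp = (411.7143 − 361) / 361 × 100 = +14.05%.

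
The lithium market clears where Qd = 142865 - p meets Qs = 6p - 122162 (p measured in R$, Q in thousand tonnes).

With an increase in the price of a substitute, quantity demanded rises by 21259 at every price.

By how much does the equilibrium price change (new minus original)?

Solve the original market: 142865 - p = 6p - 122162, hence p = 37861 and Q = 105004.
The new curves are Qd = 164124 - p (demand) and Qs = 6p - 122162 (supply).
Clearing the new market: 164124 - p = 6p - 122162, so p = 40898 and Q = 123226.
Δp = 40898 − 37861 = +3037.

+3037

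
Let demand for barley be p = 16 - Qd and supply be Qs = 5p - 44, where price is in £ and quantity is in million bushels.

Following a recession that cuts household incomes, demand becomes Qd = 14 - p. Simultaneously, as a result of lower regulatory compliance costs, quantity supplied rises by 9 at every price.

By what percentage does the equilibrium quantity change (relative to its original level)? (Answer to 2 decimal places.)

Solve the original market: 16 - p = 5p - 44, hence p = 10 and Q = 6.
After the shift, demand is Qd = 14 - p and supply is Qs = 5p - 35.
Equate the new curves: 14 - p = 5p - 35, giving 49 = 6p, p = 49/6 ≈ 8.1667, Q = 35/6 ≈ 5.8333.
%ΔQ = (5.8333 − 6) / 6 × 100 = -2.78%.

-2.78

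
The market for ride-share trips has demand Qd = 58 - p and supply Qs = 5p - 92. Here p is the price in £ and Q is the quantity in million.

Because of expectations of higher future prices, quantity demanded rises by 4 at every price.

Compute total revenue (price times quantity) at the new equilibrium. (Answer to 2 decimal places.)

Before the shock: 58 - p = 5p - 92 ⇒ 150 = 6p ⇒ p = 25, Q = 33.
The shock moves the curves to Qd = 62 - p and Qs = 5p - 92.
Clearing the new market: 62 - p = 5p - 92, so p = 77/3 ≈ 25.6667 and Q = 109/3 ≈ 36.3333.
New expenditure = 25.6667 × 36.3333 = 932.56.

932.56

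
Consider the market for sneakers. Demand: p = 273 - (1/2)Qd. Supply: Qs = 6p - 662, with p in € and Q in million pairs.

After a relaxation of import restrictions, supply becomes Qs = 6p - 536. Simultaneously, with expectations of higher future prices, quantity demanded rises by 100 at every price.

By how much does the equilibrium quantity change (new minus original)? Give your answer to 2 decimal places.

Initially, 546 - 2p = 6p - 662, so 1208 = 8p and p = 151, Q = 244.
The shock moves the curves to Qd = 646 - 2p and Qs = 6p - 536.
Equate the new curves: 646 - 2p = 6p - 536, giving 1182 = 8p, p = 147.75, Q = 350.5.
ΔQ = 350.5 − 244 = +106.50.

+106.50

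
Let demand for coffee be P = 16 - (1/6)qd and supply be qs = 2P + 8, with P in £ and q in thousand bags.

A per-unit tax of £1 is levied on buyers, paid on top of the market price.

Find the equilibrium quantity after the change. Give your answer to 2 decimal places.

Initially, 96 - 6P = 2P + 8, so 88 = 8P and P = 11, q = 30.
Since buyers pay the price plus the tax, the effective demand curve becomes qd = 90 - 6P.
Clearing the new market: 90 - 6P = 2P + 8, so P = 10.25 and q = 28.5.

28.50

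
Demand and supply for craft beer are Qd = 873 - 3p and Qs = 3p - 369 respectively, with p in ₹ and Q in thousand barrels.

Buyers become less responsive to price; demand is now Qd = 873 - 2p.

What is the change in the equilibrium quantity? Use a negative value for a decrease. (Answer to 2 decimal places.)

Original equilibrium: 873 - 3p = 3p - 369 gives 1242 = 6p, so p = 207 and Q = 252.
The shock moves the curves to Qd = 873 - 2p and Qs = 3p - 369.
Clearing the new market: 873 - 2p = 3p - 369, so p = 248.4 and Q = 376.2.
ΔQ = 376.2 − 252 = +124.20.

+124.20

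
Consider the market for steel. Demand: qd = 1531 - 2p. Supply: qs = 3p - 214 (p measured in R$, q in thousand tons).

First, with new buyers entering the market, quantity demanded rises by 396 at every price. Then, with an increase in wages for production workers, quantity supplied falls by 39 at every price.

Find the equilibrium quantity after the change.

Initially, 1531 - 2p = 3p - 214, so 1745 = 5p and p = 349, q = 833.
After the shift, demand is qd = 1927 - 2p and supply is qs = 3p - 253.
New equilibrium: 1927 - 2p = 3p - 253 ⇒ 2180 = 5p ⇒ p = 436, q = 1055.

1055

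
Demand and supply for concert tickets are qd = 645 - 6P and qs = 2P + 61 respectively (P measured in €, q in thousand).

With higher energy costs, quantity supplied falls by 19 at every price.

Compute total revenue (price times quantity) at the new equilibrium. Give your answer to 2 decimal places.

14528.53

Solve the original market: 645 - 6P = 2P + 61, hence P = 73 and q = 207.
The shock moves the curves to qd = 645 - 6P and qs = 2P + 42.
New equilibrium: 645 - 6P = 2P + 42 ⇒ 603 = 8P ⇒ P = 75.375, q = 192.75.
New expenditure = 75.375 × 192.75 = 14528.53.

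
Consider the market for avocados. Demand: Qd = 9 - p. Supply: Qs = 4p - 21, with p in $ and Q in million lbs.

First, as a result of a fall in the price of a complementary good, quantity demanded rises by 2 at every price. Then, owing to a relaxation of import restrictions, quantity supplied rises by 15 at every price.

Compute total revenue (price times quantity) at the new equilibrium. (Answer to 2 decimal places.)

Before the shock: 9 - p = 4p - 21 ⇒ 30 = 5p ⇒ p = 6, Q = 3.
The shock moves the curves to Qd = 11 - p and Qs = 4p - 6.
Setting them equal: 11 - p = 4p - 6 → 17 = 5p, so p = 3.4 and Q = 7.6.
New expenditure = 3.4 × 7.6 = 25.84.

25.84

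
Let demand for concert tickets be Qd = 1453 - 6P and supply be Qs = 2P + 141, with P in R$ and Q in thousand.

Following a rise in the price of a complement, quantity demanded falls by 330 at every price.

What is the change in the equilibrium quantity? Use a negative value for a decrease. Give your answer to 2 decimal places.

Before the shock: 1453 - 6P = 2P + 141 ⇒ 1312 = 8P ⇒ P = 164, Q = 469.
With the change applied: demand Qd = 1123 - 6P, supply Qs = 2P + 141.
Equate the new curves: 1123 - 6P = 2P + 141, giving 982 = 8P, P = 122.75, Q = 386.5.
ΔQ = 386.5 − 469 = -82.50.

-82.50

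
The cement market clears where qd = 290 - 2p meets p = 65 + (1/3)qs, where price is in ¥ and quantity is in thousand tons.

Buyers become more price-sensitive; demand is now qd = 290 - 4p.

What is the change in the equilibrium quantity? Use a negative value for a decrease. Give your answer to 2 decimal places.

-83.14

Solve the original market: 290 - 2p = 3p - 195, hence p = 97 and q = 96.
With the change applied: demand qd = 290 - 4p, supply qs = 3p - 195.
Equate the new curves: 290 - 4p = 3p - 195, giving 485 = 7p, p = 485/7 ≈ 69.2857, q = 90/7 ≈ 12.8571.
Δq = 12.8571 − 96 = -83.14.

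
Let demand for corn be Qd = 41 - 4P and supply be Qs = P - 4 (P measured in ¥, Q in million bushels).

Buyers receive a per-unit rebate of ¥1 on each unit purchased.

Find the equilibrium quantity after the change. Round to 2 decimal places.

5.80

Original equilibrium: 41 - 4P = P - 4 gives 45 = 5P, so P = 9 and Q = 5.
Since buyers' out-of-pocket price is the market price minus the rebate, the effective demand curve becomes Qd = 45 - 4P.
Equate the new curves: 45 - 4P = P - 4, giving 49 = 5P, P = 9.8, Q = 5.8.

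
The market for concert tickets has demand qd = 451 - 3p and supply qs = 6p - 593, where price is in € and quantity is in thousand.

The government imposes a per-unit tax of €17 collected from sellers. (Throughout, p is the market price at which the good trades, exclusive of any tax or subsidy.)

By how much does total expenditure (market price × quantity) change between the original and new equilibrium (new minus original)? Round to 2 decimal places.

-3162.00

Solve the original market: 451 - 3p = 6p - 593, hence p = 116 and q = 103.
Since sellers keep the price net of the tax, the effective supply curve becomes qs = 6p - 695.
Clearing the new market: 451 - 3p = 6p - 695, so p = 382/3 ≈ 127.3333 and q = 69.
Expenditure moves from 116×103 = 11948 to 127.3333×69 = 8786; change = -3162.00.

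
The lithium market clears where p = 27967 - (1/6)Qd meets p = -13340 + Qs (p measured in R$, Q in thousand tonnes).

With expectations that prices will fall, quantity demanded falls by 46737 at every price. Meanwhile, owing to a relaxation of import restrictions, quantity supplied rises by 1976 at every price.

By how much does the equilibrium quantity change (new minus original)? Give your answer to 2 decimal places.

Original equilibrium: 167802 - 6p = p + 13340 gives 154462 = 7p, so p = 22066 and Q = 35406.
After the shift, demand is Qd = 121065 - 6p and supply is Qs = p + 15316.
Equate the new curves: 121065 - 6p = p + 15316, giving 105749 = 7p, p = 15107, Q = 30423.
ΔQ = 30423 − 35406 = -4983.00.

-4983.00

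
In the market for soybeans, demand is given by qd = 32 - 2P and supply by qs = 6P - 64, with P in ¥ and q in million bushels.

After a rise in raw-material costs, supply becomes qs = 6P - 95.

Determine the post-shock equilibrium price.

Before the shock: 32 - 2P = 6P - 64 ⇒ 96 = 8P ⇒ P = 12, q = 8.
After the shift, demand is qd = 32 - 2P and supply is qs = 6P - 95.
Clearing the new market: 32 - 2P = 6P - 95, so P = 15.875 and q = 0.25.

15.875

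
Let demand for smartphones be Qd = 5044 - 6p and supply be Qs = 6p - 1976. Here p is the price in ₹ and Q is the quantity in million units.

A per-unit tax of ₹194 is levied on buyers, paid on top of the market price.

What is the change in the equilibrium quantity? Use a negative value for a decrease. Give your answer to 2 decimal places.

-582.00

Before the shock: 5044 - 6p = 6p - 1976 ⇒ 7020 = 12p ⇒ p = 585, Q = 1534.
Since buyers pay the price plus the tax, the effective demand curve becomes Qd = 3880 - 6p.
Clearing the new market: 3880 - 6p = 6p - 1976, so p = 488 and Q = 952.
ΔQ = 952 − 1534 = -582.00.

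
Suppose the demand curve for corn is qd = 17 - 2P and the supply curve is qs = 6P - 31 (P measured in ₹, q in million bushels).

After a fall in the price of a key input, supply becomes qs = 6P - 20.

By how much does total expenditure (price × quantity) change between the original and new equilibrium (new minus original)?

Solve the original market: 17 - 2P = 6P - 31, hence P = 6 and q = 5.
The new curves are qd = 17 - 2P (demand) and qs = 6P - 20 (supply).
Setting them equal: 17 - 2P = 6P - 20 → 37 = 8P, so P = 4.625 and q = 7.75.
Expenditure moves from 6×5 = 30 to 4.625×7.75 = 35.84375; change = +5.84375.

+5.84375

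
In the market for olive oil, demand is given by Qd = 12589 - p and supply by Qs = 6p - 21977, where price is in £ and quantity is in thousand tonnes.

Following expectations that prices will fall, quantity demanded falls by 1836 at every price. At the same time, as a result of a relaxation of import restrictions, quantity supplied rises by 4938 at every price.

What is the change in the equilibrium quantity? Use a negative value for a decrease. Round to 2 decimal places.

Solve the original market: 12589 - p = 6p - 21977, hence p = 4938 and Q = 7651.
The shock moves the curves to Qd = 10753 - p and Qs = 6p - 17039.
Equate the new curves: 10753 - p = 6p - 17039, giving 27792 = 7p, p = 27792/7 ≈ 3970.2857, Q = 47479/7 ≈ 6782.7143.
ΔQ = 6782.7143 − 7651 = -868.29.

-868.29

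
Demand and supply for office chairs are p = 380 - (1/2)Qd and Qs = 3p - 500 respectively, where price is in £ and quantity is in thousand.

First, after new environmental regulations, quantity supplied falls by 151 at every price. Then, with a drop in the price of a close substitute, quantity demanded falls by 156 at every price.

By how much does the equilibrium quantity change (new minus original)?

Original equilibrium: 760 - 2p = 3p - 500 gives 1260 = 5p, so p = 252 and Q = 256.
The shock moves the curves to Qd = 604 - 2p and Qs = 3p - 651.
Equate the new curves: 604 - 2p = 3p - 651, giving 1255 = 5p, p = 251, Q = 102.
ΔQ = 102 − 256 = -154.

-154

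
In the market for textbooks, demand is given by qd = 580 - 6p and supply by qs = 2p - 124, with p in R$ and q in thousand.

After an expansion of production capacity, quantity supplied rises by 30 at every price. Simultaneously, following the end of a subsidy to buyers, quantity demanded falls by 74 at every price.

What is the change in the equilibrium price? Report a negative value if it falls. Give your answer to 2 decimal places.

-13.00

Solve the original market: 580 - 6p = 2p - 124, hence p = 88 and q = 52.
With the change applied: demand qd = 506 - 6p, supply qs = 2p - 94.
Setting them equal: 506 - 6p = 2p - 94 → 600 = 8p, so p = 75 and q = 56.
Δp = 75 − 88 = -13.00.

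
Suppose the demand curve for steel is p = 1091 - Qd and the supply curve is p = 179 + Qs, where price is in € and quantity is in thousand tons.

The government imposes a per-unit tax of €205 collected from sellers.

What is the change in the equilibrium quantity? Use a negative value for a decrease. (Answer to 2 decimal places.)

-102.50

Original equilibrium: 1091 - p = p - 179 gives 1270 = 2p, so p = 635 and Q = 456.
Since sellers keep the price net of the tax, the effective supply curve becomes Qs = p - 384.
Equate the new curves: 1091 - p = p - 384, giving 1475 = 2p, p = 737.5, Q = 353.5.
ΔQ = 353.5 − 456 = -102.50.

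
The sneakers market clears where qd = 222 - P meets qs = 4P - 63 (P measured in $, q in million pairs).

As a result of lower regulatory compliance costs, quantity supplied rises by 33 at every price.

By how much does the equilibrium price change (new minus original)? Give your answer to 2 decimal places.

Initially, 222 - P = 4P - 63, so 285 = 5P and P = 57, q = 165.
After the shift, demand is qd = 222 - P and supply is qs = 4P - 30.
New equilibrium: 222 - P = 4P - 30 ⇒ 252 = 5P ⇒ P = 50.4, q = 171.6.
ΔP = 50.4 − 57 = -6.60.

-6.60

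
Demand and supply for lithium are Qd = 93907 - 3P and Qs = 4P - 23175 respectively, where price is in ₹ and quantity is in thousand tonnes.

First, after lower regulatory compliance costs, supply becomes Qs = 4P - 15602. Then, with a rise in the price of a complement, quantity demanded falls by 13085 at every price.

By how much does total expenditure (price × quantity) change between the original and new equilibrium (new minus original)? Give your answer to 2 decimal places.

Initially, 93907 - 3P = 4P - 23175, so 117082 = 7P and P = 16726, Q = 43729.
The new curves are Qd = 80822 - 3P (demand) and Qs = 4P - 15602 (supply).
Equate the new curves: 80822 - 3P = 4P - 15602, giving 96424 = 7P, P = 96424/7 ≈ 13774.8571, Q = 276482/7 ≈ 39497.4286.
Expenditure moves from 16726×43729 = 731411254 to 13774.8571×39497.4286 = 544071436.0816; change = -187339817.92.

-187339817.92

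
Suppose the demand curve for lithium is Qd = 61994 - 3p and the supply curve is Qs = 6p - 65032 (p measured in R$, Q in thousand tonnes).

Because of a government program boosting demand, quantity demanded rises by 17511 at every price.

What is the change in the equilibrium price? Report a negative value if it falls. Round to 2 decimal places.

Initially, 61994 - 3p = 6p - 65032, so 127026 = 9p and p = 14114, Q = 19652.
After the shift, demand is Qd = 79505 - 3p and supply is Qs = 6p - 65032.
Setting them equal: 79505 - 3p = 6p - 65032 → 144537 = 9p, so p = 48179/3 ≈ 16059.6667 and Q = 31326.
Δp = 16059.6667 − 14114 = +1945.67.

+1945.67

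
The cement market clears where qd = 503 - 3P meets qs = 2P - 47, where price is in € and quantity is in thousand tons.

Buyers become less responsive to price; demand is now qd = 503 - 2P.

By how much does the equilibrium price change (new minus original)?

+27.5

Solve the original market: 503 - 3P = 2P - 47, hence P = 110 and q = 173.
After the shift, demand is qd = 503 - 2P and supply is qs = 2P - 47.
Clearing the new market: 503 - 2P = 2P - 47, so P = 137.5 and q = 228.
ΔP = 137.5 − 110 = +27.5.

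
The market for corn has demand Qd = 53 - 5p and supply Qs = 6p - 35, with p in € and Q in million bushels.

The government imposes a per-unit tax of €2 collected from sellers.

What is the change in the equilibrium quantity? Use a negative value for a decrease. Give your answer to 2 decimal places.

Solve the original market: 53 - 5p = 6p - 35, hence p = 8 and Q = 13.
Since sellers keep the price net of the tax, the effective supply curve becomes Qs = 6p - 47.
New equilibrium: 53 - 5p = 6p - 47 ⇒ 100 = 11p ⇒ p = 100/11 ≈ 9.0909, Q = 83/11 ≈ 7.5455.
ΔQ = 7.5455 − 13 = -5.45.

-5.45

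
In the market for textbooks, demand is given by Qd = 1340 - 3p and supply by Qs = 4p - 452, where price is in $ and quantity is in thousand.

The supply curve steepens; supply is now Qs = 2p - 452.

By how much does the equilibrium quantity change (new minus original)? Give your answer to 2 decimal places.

-307.20

Initially, 1340 - 3p = 4p - 452, so 1792 = 7p and p = 256, Q = 572.
With the change applied: demand Qd = 1340 - 3p, supply Qs = 2p - 452.
Setting them equal: 1340 - 3p = 2p - 452 → 1792 = 5p, so p = 358.4 and Q = 264.8.
ΔQ = 264.8 − 572 = -307.20.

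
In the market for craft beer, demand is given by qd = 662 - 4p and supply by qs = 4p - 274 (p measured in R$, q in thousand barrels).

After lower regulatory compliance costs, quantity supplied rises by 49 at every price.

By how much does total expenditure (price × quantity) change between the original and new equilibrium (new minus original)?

Before the shock: 662 - 4p = 4p - 274 ⇒ 936 = 8p ⇒ p = 117, q = 194.
The shock moves the curves to qd = 662 - 4p and qs = 4p - 225.
Clearing the new market: 662 - 4p = 4p - 225, so p = 110.875 and q = 218.5.
Expenditure moves from 117×194 = 22698 to 110.875×218.5 = 24226.1875; change = +1528.1875.

+1528.1875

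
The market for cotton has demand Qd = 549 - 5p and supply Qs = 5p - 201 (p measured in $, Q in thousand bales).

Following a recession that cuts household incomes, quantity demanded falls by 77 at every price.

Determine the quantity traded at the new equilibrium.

Before the shock: 549 - 5p = 5p - 201 ⇒ 750 = 10p ⇒ p = 75, Q = 174.
After the shift, demand is Qd = 472 - 5p and supply is Qs = 5p - 201.
Clearing the new market: 472 - 5p = 5p - 201, so p = 67.3 and Q = 135.5.

135.5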